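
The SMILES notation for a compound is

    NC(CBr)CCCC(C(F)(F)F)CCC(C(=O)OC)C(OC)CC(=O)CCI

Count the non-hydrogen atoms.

Every atom symbol written in the SMILES (organic subset) is one heavy atom; implicit H are not written.
Heavy atoms by element → Br:1, C:18, F:3, I:1, N:1, O:4.
Total: 28.

28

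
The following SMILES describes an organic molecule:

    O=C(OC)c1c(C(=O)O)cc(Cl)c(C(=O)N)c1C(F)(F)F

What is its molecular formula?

Walk through each heavy atom and fill implicit hydrogens from standard valence (C 4, N 3, O 2, S 2, halogen 1); for lowercase aromatic atoms, an aromatic c carries 1 H when it has two neighbours and 0 H with three, and aromatic n carries 0 H:
  atom 1: O, bond orders sum to 2 (valence 2) → 0 H
  atom 2: C, bond orders sum to 4 (valence 4) → 0 H
  atom 3: O, bond orders sum to 2 (valence 2) → 0 H
  atom 4: C, bond orders sum to 1 (valence 4) → 3 H
  atom 5: aromatic c, 3 neighbours → 0 H
  atom 6: aromatic c, 3 neighbours → 0 H
  atom 7: C, bond orders sum to 4 (valence 4) → 0 H
  atom 8: O, bond orders sum to 2 (valence 2) → 0 H
  atom 9: O, bond orders sum to 1 (valence 2) → 1 H
  atom 10: aromatic c, 2 neighbours → 1 H
  atom 11: aromatic c, 3 neighbours → 0 H
  atom 12: Cl (halogen, monovalent) → 0 H
  atom 13: aromatic c, 3 neighbours → 0 H
  atom 14: C, bond orders sum to 4 (valence 4) → 0 H
  atom 15: O, bond orders sum to 2 (valence 2) → 0 H
  atom 16: N, bond orders sum to 1 (valence 3) → 2 H
  atom 17: aromatic c, 3 neighbours → 0 H
  atom 18: C, bond orders sum to 4 (valence 4) → 0 H
  atom 19: F (halogen, monovalent) → 0 H
  atom 20: F (halogen, monovalent) → 0 H
  atom 21: F (halogen, monovalent) → 0 H
Totals → C:11, H:7, Cl:1, F:3, N:1, O:5.

C11H7ClF3NO5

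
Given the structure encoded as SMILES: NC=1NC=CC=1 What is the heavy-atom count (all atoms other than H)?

6

Every atom symbol written in the SMILES (organic subset) is one heavy atom; implicit H are not written.
Heavy atoms by element → C:4, N:2.
Total: 6.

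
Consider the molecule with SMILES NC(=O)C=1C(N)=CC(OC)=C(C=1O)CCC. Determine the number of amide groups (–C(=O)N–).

The amide motif appears at heavy-atom position 2 in the SMILES.
Other groups present: 1 ether, 1 hydroxyl, 1 primary amine.
Amide count: 1.

1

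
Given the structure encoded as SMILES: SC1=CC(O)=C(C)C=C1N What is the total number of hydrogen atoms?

Walk through each heavy atom and fill implicit hydrogens from standard valence (C 4, N 3, O 2, S 2, halogen 1):
  atom 1: S, bond orders sum to 1 (valence 2) → 1 H
  atom 2: C, bond orders sum to 4 (valence 4) → 0 H
  atom 3: C, bond orders sum to 3 (valence 4) → 1 H
  atom 4: C, bond orders sum to 4 (valence 4) → 0 H
  atom 5: O, bond orders sum to 1 (valence 2) → 1 H
  atom 6: C, bond orders sum to 4 (valence 4) → 0 H
  atom 7: C, bond orders sum to 1 (valence 4) → 3 H
  atom 8: C, bond orders sum to 3 (valence 4) → 1 H
  atom 9: C, bond orders sum to 4 (valence 4) → 0 H
  atom 10: N, bond orders sum to 1 (valence 3) → 2 H
Total hydrogens: 9.

9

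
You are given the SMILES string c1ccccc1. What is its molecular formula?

C6H6

Walk through each heavy atom and fill implicit hydrogens from standard valence (C 4, N 3, O 2, S 2, halogen 1); for lowercase aromatic atoms, an aromatic c carries 1 H when it has two neighbours and 0 H with three, and aromatic n carries 0 H:
  atom 1: aromatic c, 2 neighbours → 1 H
  atom 2: aromatic c, 2 neighbours → 1 H
  atom 3: aromatic c, 2 neighbours → 1 H
  atom 4: aromatic c, 2 neighbours → 1 H
  atom 5: aromatic c, 2 neighbours → 1 H
  atom 6: aromatic c, 2 neighbours → 1 H
Totals → C:6, H:6.
In Hill order: C6H6.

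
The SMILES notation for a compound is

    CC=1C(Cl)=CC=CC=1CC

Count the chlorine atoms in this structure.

Scan the SMILES for Cl atoms (remember two-letter symbols like Cl and Br are single atoms).
Chlorine count: 1.

1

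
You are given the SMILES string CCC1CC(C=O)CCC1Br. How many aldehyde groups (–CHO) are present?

1

The aldehyde motif appears at heavy-atom position 6 in the SMILES.
Aldehyde count: 1.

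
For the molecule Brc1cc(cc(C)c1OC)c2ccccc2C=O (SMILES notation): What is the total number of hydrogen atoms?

13

Walk through each heavy atom and fill implicit hydrogens from standard valence (C 4, N 3, O 2, S 2, halogen 1); for lowercase aromatic atoms, an aromatic c carries 1 H when it has two neighbours and 0 H with three, and aromatic n carries 0 H:
  atom 1: Br (halogen, monovalent) → 0 H
  atom 2: aromatic c, 3 neighbours → 0 H
  atom 3: aromatic c, 2 neighbours → 1 H
  atom 4: aromatic c, 3 neighbours → 0 H
  atom 5: aromatic c, 2 neighbours → 1 H
  atom 6: aromatic c, 3 neighbours → 0 H
  atom 7: C, bond orders sum to 1 (valence 4) → 3 H
  atom 8: aromatic c, 3 neighbours → 0 H
  atom 9: O, bond orders sum to 2 (valence 2) → 0 H
  atom 10: C, bond orders sum to 1 (valence 4) → 3 H
  atom 11: aromatic c, 3 neighbours → 0 H
  atom 12: aromatic c, 2 neighbours → 1 H
  atom 13: aromatic c, 2 neighbours → 1 H
  atom 14: aromatic c, 2 neighbours → 1 H
  atom 15: aromatic c, 2 neighbours → 1 H
  atom 16: aromatic c, 3 neighbours → 0 H
  atom 17: C, bond orders sum to 3 (valence 4) → 1 H
  atom 18: O, bond orders sum to 2 (valence 2) → 0 H
Total hydrogens: 13.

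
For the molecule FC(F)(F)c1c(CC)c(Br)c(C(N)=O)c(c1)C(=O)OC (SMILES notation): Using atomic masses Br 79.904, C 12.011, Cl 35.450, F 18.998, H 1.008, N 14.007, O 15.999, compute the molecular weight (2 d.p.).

First, the molecular formula is C12H11BrF3NO3 (counting implicit H from valence).
  Br: 1 × 79.904 = 79.904
  C: 12 × 12.011 = 144.132
  F: 3 × 18.998 = 56.994
  H: 11 × 1.008 = 11.088
  N: 1 × 14.007 = 14.007
  O: 3 × 15.999 = 47.997
Sum: 1×79.904 + 12×12.011 + 3×18.998 + 11×1.008 + 1×14.007 + 3×15.999 = 354.122 → 354.12 g/mol.

354.12 g/mol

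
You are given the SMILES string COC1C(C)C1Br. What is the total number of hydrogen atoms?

9

Walk through each heavy atom and fill implicit hydrogens from standard valence (C 4, N 3, O 2, S 2, halogen 1):
  atom 1: C, bond orders sum to 1 (valence 4) → 3 H
  atom 2: O, bond orders sum to 2 (valence 2) → 0 H
  atom 3: C, bond orders sum to 3 (valence 4) → 1 H
  atom 4: C, bond orders sum to 3 (valence 4) → 1 H
  atom 5: C, bond orders sum to 1 (valence 4) → 3 H
  atom 6: C, bond orders sum to 3 (valence 4) → 1 H
  atom 7: Br (halogen, monovalent) → 0 H
Total hydrogens: 9.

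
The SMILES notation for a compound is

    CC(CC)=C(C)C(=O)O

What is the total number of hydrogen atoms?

Walk through each heavy atom and fill implicit hydrogens from standard valence (C 4, N 3, O 2, S 2, halogen 1):
  atom 1: C, bond orders sum to 1 (valence 4) → 3 H
  atom 2: C, bond orders sum to 4 (valence 4) → 0 H
  atom 3: C, bond orders sum to 2 (valence 4) → 2 H
  atom 4: C, bond orders sum to 1 (valence 4) → 3 H
  atom 5: C, bond orders sum to 4 (valence 4) → 0 H
  atom 6: C, bond orders sum to 1 (valence 4) → 3 H
  atom 7: C, bond orders sum to 4 (valence 4) → 0 H
  atom 8: O, bond orders sum to 2 (valence 2) → 0 H
  atom 9: O, bond orders sum to 1 (valence 2) → 1 H
Total hydrogens: 12.

12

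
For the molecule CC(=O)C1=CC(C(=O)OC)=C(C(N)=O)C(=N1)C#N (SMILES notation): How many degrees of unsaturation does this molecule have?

Degree of unsaturation = (number of rings) + (number of π bonds).
Ring closures in the SMILES: 1.
π bonds: 6 double bonds (each 1 DoU), 1 triple bond (each 2 DoU) → 8 DoU from unsaturation.
Total DoU = 1 + 8 = 9.

9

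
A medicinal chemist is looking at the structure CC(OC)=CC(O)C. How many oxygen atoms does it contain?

2

Scan the SMILES for O atoms (remember two-letter symbols like Cl and Br are single atoms).
Oxygen count: 2.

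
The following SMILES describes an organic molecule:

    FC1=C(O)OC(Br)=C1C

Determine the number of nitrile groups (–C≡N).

0

Scan the SMILES for the nitrile motif — none present.
Groups that are present: 1 hydroxyl.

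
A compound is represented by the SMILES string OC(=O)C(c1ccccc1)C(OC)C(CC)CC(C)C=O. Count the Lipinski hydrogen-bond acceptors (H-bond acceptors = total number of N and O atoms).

4

N atoms: 0; O atoms: 4.
Lipinski HBA = 0 + 4 = 4.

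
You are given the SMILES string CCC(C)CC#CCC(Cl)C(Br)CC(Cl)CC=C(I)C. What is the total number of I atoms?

Scan the SMILES for I atoms (remember two-letter symbols like Cl and Br are single atoms).
Iodine count: 1.

1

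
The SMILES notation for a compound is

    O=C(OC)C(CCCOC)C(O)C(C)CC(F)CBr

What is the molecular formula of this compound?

Walk through each heavy atom and fill implicit hydrogens from standard valence (C 4, N 3, O 2, S 2, halogen 1):
  atom 1: O, bond orders sum to 2 (valence 2) → 0 H
  atom 2: C, bond orders sum to 4 (valence 4) → 0 H
  atom 3: O, bond orders sum to 2 (valence 2) → 0 H
  atom 4: C, bond orders sum to 1 (valence 4) → 3 H
  atom 5: C, bond orders sum to 3 (valence 4) → 1 H
  atom 6: C, bond orders sum to 2 (valence 4) → 2 H
  atom 7: C, bond orders sum to 2 (valence 4) → 2 H
  atom 8: C, bond orders sum to 2 (valence 4) → 2 H
  atom 9: O, bond orders sum to 2 (valence 2) → 0 H
  atom 10: C, bond orders sum to 1 (valence 4) → 3 H
  atom 11: C, bond orders sum to 3 (valence 4) → 1 H
  atom 12: O, bond orders sum to 1 (valence 2) → 1 H
  atom 13: C, bond orders sum to 3 (valence 4) → 1 H
  atom 14: C, bond orders sum to 1 (valence 4) → 3 H
  atom 15: C, bond orders sum to 2 (valence 4) → 2 H
  atom 16: C, bond orders sum to 3 (valence 4) → 1 H
  atom 17: F (halogen, monovalent) → 0 H
  atom 18: C, bond orders sum to 2 (valence 4) → 2 H
  atom 19: Br (halogen, monovalent) → 0 H
Totals → C:13, H:24, Br:1, F:1, O:4.
In Hill order: C13H24BrFO4.

C13H24BrFO4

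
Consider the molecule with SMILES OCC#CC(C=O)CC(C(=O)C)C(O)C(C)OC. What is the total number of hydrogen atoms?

20

Walk through each heavy atom and fill implicit hydrogens from standard valence (C 4, N 3, O 2, S 2, halogen 1):
  atom 1: O, bond orders sum to 1 (valence 2) → 1 H
  atom 2: C, bond orders sum to 2 (valence 4) → 2 H
  atom 3: C, bond orders sum to 4 (valence 4) → 0 H
  atom 4: C, bond orders sum to 4 (valence 4) → 0 H
  atom 5: C, bond orders sum to 3 (valence 4) → 1 H
  atom 6: C, bond orders sum to 3 (valence 4) → 1 H
  atom 7: O, bond orders sum to 2 (valence 2) → 0 H
  atom 8: C, bond orders sum to 2 (valence 4) → 2 H
  atom 9: C, bond orders sum to 3 (valence 4) → 1 H
  atom 10: C, bond orders sum to 4 (valence 4) → 0 H
  atom 11: O, bond orders sum to 2 (valence 2) → 0 H
  atom 12: C, bond orders sum to 1 (valence 4) → 3 H
  atom 13: C, bond orders sum to 3 (valence 4) → 1 H
  atom 14: O, bond orders sum to 1 (valence 2) → 1 H
  atom 15: C, bond orders sum to 3 (valence 4) → 1 H
  atom 16: C, bond orders sum to 1 (valence 4) → 3 H
  atom 17: O, bond orders sum to 2 (valence 2) → 0 H
  atom 18: C, bond orders sum to 1 (valence 4) → 3 H
Total hydrogens: 20.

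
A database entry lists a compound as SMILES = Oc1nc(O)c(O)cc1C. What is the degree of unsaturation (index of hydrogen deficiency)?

Molecular formula: C6H7NO3.
DoU = (2C + 2 + N − H − X) / 2, where X is the halogen count and O/S are ignored.
    = (2·6 + 2 + 1 − 7 − 0) / 2 = 8 / 2 = 4.

4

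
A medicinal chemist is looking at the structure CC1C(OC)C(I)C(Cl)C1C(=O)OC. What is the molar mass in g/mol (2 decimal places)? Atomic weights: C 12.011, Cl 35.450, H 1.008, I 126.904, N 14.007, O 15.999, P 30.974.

332.56 g/mol

First, the molecular formula is C9H14ClIO3 (counting implicit H from valence).
  C: 9 × 12.011 = 108.099
  Cl: 1 × 35.450 = 35.450
  H: 14 × 1.008 = 14.112
  I: 1 × 126.904 = 126.904
  O: 3 × 15.999 = 47.997
Sum: 9×12.011 + 1×35.450 + 14×1.008 + 1×126.904 + 3×15.999 = 332.562 → 332.56 g/mol.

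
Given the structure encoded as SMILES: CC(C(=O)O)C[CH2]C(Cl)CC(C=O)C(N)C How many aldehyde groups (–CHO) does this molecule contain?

The aldehyde motif appears at heavy-atom position 12 in the SMILES.
Other groups present: 1 carboxylic acid, 1 primary amine.
Aldehyde count: 1.

1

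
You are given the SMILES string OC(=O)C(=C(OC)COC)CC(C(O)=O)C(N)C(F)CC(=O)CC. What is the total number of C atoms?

Count every carbon token in the SMILES (each C, including those in ring-closure positions and inside branches).
Carbon count: 15.

15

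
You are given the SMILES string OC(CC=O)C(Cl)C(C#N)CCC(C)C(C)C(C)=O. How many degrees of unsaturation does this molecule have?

Molecular formula: C14H22ClNO3.
DoU = (2C + 2 + N − H − X) / 2, where X is the halogen count and O/S are ignored.
    = (2·14 + 2 + 1 − 22 − 1) / 2 = 8 / 2 = 4.

4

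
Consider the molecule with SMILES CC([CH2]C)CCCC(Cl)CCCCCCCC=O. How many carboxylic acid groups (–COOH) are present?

Scan the SMILES for the carboxylic acid motif — none present.
Groups that are present: 1 aldehyde.

0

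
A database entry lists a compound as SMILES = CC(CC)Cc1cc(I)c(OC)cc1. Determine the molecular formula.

C12H17IO

Walk through each heavy atom and fill implicit hydrogens from standard valence (C 4, N 3, O 2, S 2, halogen 1); for lowercase aromatic atoms, an aromatic c carries 1 H when it has two neighbours and 0 H with three, and aromatic n carries 0 H:
  atom 1: C, bond orders sum to 1 (valence 4) → 3 H
  atom 2: C, bond orders sum to 3 (valence 4) → 1 H
  atom 3: C, bond orders sum to 2 (valence 4) → 2 H
  atom 4: C, bond orders sum to 1 (valence 4) → 3 H
  atom 5: C, bond orders sum to 2 (valence 4) → 2 H
  atom 6: aromatic c, 3 neighbours → 0 H
  atom 7: aromatic c, 2 neighbours → 1 H
  atom 8: aromatic c, 3 neighbours → 0 H
  atom 9: I (halogen, monovalent) → 0 H
  atom 10: aromatic c, 3 neighbours → 0 H
  atom 11: O, bond orders sum to 2 (valence 2) → 0 H
  atom 12: C, bond orders sum to 1 (valence 4) → 3 H
  atom 13: aromatic c, 2 neighbours → 1 H
  atom 14: aromatic c, 2 neighbours → 1 H
Totals → C:12, H:17, I:1, O:1.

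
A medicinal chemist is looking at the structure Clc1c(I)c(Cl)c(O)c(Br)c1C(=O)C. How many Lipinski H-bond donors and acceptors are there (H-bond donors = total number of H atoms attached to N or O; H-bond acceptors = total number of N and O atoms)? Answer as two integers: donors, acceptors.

Donors: find every N or O and count the H atoms it carries.
  atom 8 (O): bond orders sum to 1 → 1 H
  atom 13 (O): bond orders sum to 2 → 0 H
Lipinski HBD = 1.
Acceptors: N atoms = 0, O atoms = 2 → HBA = 2.

1, 2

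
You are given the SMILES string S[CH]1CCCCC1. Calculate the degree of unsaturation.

1

Molecular formula: C6H12S.
DoU = (2C + 2 + N − H − X) / 2, where X is the halogen count and O/S are ignored.
    = (2·6 + 2 + 0 − 12 − 0) / 2 = 2 / 2 = 1.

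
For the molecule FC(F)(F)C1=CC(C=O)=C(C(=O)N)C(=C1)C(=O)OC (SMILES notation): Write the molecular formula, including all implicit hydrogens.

C11H8F3NO4

Walk through each heavy atom and fill implicit hydrogens from standard valence (C 4, N 3, O 2, S 2, halogen 1):
  atom 1: F (halogen, monovalent) → 0 H
  atom 2: C, bond orders sum to 4 (valence 4) → 0 H
  atom 3: F (halogen, monovalent) → 0 H
  atom 4: F (halogen, monovalent) → 0 H
  atom 5: C, bond orders sum to 4 (valence 4) → 0 H
  atom 6: C, bond orders sum to 3 (valence 4) → 1 H
  atom 7: C, bond orders sum to 4 (valence 4) → 0 H
  atom 8: C, bond orders sum to 3 (valence 4) → 1 H
  atom 9: O, bond orders sum to 2 (valence 2) → 0 H
  atom 10: C, bond orders sum to 4 (valence 4) → 0 H
  atom 11: C, bond orders sum to 4 (valence 4) → 0 H
  atom 12: O, bond orders sum to 2 (valence 2) → 0 H
  atom 13: N, bond orders sum to 1 (valence 3) → 2 H
  atom 14: C, bond orders sum to 4 (valence 4) → 0 H
  atom 15: C, bond orders sum to 3 (valence 4) → 1 H
  atom 16: C, bond orders sum to 4 (valence 4) → 0 H
  atom 17: O, bond orders sum to 2 (valence 2) → 0 H
  atom 18: O, bond orders sum to 2 (valence 2) → 0 H
  atom 19: C, bond orders sum to 1 (valence 4) → 3 H
Totals → C:11, H:8, F:3, N:1, O:4.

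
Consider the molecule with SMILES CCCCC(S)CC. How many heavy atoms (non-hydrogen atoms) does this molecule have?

Every atom symbol written in the SMILES (organic subset) is one heavy atom; implicit H are not written.
Heavy atoms by element → C:7, S:1.
Total: 8.

8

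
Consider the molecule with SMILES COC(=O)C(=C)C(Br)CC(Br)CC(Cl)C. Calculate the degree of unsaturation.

2

Degree of unsaturation = (number of rings) + (number of π bonds).
Ring closures in the SMILES: 0.
π bonds: 2 double bonds (each 1 DoU) → 2 DoU from unsaturation.
Total DoU = 0 + 2 = 2.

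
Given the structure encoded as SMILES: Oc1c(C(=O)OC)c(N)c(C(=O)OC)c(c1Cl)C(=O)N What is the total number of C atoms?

11

Count every carbon token in the SMILES (each C, including those in ring-closure positions and inside branches).
Carbon count: 11.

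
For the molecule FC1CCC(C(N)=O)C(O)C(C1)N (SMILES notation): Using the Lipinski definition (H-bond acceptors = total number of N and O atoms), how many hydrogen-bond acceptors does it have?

N atoms: 2; O atoms: 2.
Lipinski HBA = 2 + 2 = 4.

4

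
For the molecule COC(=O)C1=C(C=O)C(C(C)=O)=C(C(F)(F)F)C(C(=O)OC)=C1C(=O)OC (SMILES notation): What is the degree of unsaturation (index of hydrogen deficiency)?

9

Degree of unsaturation = (number of rings) + (number of π bonds).
Ring closures in the SMILES: 1.
π bonds: 8 double bonds (each 1 DoU) → 8 DoU from unsaturation.
Total DoU = 1 + 8 = 9.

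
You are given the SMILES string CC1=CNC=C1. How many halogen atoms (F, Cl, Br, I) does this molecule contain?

0

Scan the SMILES for the halogen motif — none present.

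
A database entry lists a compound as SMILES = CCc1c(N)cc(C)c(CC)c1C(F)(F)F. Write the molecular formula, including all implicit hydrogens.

Walk through each heavy atom and fill implicit hydrogens from standard valence (C 4, N 3, O 2, S 2, halogen 1); for lowercase aromatic atoms, an aromatic c carries 1 H when it has two neighbours and 0 H with three, and aromatic n carries 0 H:
  atom 1: C, bond orders sum to 1 (valence 4) → 3 H
  atom 2: C, bond orders sum to 2 (valence 4) → 2 H
  atom 3: aromatic c, 3 neighbours → 0 H
  atom 4: aromatic c, 3 neighbours → 0 H
  atom 5: N, bond orders sum to 1 (valence 3) → 2 H
  atom 6: aromatic c, 2 neighbours → 1 H
  atom 7: aromatic c, 3 neighbours → 0 H
  atom 8: C, bond orders sum to 1 (valence 4) → 3 H
  atom 9: aromatic c, 3 neighbours → 0 H
  atom 10: C, bond orders sum to 2 (valence 4) → 2 H
  atom 11: C, bond orders sum to 1 (valence 4) → 3 H
  atom 12: aromatic c, 3 neighbours → 0 H
  atom 13: C, bond orders sum to 4 (valence 4) → 0 H
  atom 14: F (halogen, monovalent) → 0 H
  atom 15: F (halogen, monovalent) → 0 H
  atom 16: F (halogen, monovalent) → 0 H
Totals → C:12, H:16, F:3, N:1.

C12H16F3N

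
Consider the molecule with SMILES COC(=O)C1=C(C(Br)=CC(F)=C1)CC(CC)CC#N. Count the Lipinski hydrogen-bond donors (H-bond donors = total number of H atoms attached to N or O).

Donors: find every N or O and count the H atoms it carries.
  atom 2 (O): bond orders sum to 2 → 0 H
  atom 4 (O): bond orders sum to 2 → 0 H
  atom 19 (N): bond orders sum to 3 → 0 H
Lipinski HBD = 0.

0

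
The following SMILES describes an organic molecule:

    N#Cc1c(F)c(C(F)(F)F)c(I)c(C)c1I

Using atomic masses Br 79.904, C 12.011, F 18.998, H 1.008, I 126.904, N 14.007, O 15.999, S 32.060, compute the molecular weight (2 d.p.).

454.93 g/mol

First, the molecular formula is C9H3F4I2N (counting implicit H from valence).
  C: 9 × 12.011 = 108.099
  F: 4 × 18.998 = 75.992
  H: 3 × 1.008 = 3.024
  I: 2 × 126.904 = 253.808
  N: 1 × 14.007 = 14.007
Sum: 9×12.011 + 4×18.998 + 3×1.008 + 2×126.904 + 1×14.007 = 454.930 → 454.93 g/mol.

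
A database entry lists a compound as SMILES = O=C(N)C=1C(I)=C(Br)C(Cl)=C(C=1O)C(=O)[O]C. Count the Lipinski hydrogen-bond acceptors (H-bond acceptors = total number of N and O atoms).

5

N atoms: 1; O atoms: 4.
Lipinski HBA = 1 + 4 = 5.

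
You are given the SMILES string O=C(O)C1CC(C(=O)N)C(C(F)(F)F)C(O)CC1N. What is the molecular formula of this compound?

Walk through each heavy atom and fill implicit hydrogens from standard valence (C 4, N 3, O 2, S 2, halogen 1):
  atom 1: O, bond orders sum to 2 (valence 2) → 0 H
  atom 2: C, bond orders sum to 4 (valence 4) → 0 H
  atom 3: O, bond orders sum to 1 (valence 2) → 1 H
  atom 4: C, bond orders sum to 3 (valence 4) → 1 H
  atom 5: C, bond orders sum to 2 (valence 4) → 2 H
  atom 6: C, bond orders sum to 3 (valence 4) → 1 H
  atom 7: C, bond orders sum to 4 (valence 4) → 0 H
  atom 8: O, bond orders sum to 2 (valence 2) → 0 H
  atom 9: N, bond orders sum to 1 (valence 3) → 2 H
  atom 10: C, bond orders sum to 3 (valence 4) → 1 H
  atom 11: C, bond orders sum to 4 (valence 4) → 0 H
  atom 12: F (halogen, monovalent) → 0 H
  atom 13: F (halogen, monovalent) → 0 H
  atom 14: F (halogen, monovalent) → 0 H
  atom 15: C, bond orders sum to 3 (valence 4) → 1 H
  atom 16: O, bond orders sum to 1 (valence 2) → 1 H
  atom 17: C, bond orders sum to 2 (valence 4) → 2 H
  atom 18: C, bond orders sum to 3 (valence 4) → 1 H
  atom 19: N, bond orders sum to 1 (valence 3) → 2 H
Totals → C:10, H:15, F:3, N:2, O:4.
In Hill order: C10H15F3N2O4.

C10H15F3N2O4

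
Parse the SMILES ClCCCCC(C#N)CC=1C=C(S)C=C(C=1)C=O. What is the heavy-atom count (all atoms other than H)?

Every atom symbol written in the SMILES (organic subset) is one heavy atom; implicit H are not written.
Heavy atoms by element → C:14, Cl:1, N:1, O:1, S:1.
Total: 18.

18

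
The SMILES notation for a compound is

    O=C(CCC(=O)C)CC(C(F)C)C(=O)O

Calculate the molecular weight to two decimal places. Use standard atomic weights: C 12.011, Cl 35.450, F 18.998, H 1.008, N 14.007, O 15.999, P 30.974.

218.22 g/mol

First, the molecular formula is C10H15FO4 (counting implicit H from valence).
  C: 10 × 12.011 = 120.110
  F: 1 × 18.998 = 18.998
  H: 15 × 1.008 = 15.120
  O: 4 × 15.999 = 63.996
Sum: 10×12.011 + 1×18.998 + 15×1.008 + 4×15.999 = 218.224 → 218.22 g/mol.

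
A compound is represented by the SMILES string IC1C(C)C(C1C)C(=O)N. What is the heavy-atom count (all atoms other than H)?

Every atom symbol written in the SMILES (organic subset) is one heavy atom; implicit H are not written.
Heavy atoms by element → C:7, I:1, N:1, O:1.
Total: 10.

10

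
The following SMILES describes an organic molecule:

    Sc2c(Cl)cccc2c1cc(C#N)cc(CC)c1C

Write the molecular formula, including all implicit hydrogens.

C16H14ClNS

Walk through each heavy atom and fill implicit hydrogens from standard valence (C 4, N 3, O 2, S 2, halogen 1); for lowercase aromatic atoms, an aromatic c carries 1 H when it has two neighbours and 0 H with three, and aromatic n carries 0 H:
  atom 1: S, bond orders sum to 1 (valence 2) → 1 H
  atom 2: aromatic c, 3 neighbours → 0 H
  atom 3: aromatic c, 3 neighbours → 0 H
  atom 4: Cl (halogen, monovalent) → 0 H
  atom 5: aromatic c, 2 neighbours → 1 H
  atom 6: aromatic c, 2 neighbours → 1 H
  atom 7: aromatic c, 2 neighbours → 1 H
  atom 8: aromatic c, 3 neighbours → 0 H
  atom 9: aromatic c, 3 neighbours → 0 H
  atom 10: aromatic c, 2 neighbours → 1 H
  atom 11: aromatic c, 3 neighbours → 0 H
  atom 12: C, bond orders sum to 4 (valence 4) → 0 H
  atom 13: N, bond orders sum to 3 (valence 3) → 0 H
  atom 14: aromatic c, 2 neighbours → 1 H
  atom 15: aromatic c, 3 neighbours → 0 H
  atom 16: C, bond orders sum to 2 (valence 4) → 2 H
  atom 17: C, bond orders sum to 1 (valence 4) → 3 H
  atom 18: aromatic c, 3 neighbours → 0 H
  atom 19: C, bond orders sum to 1 (valence 4) → 3 H
Totals → C:16, H:14, Cl:1, N:1, S:1.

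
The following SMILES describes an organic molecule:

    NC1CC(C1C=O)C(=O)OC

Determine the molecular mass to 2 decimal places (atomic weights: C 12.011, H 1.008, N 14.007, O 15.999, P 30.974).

157.17 g/mol

First, the molecular formula is C7H11NO3 (counting implicit H from valence).
  C: 7 × 12.011 = 84.077
  H: 11 × 1.008 = 11.088
  N: 1 × 14.007 = 14.007
  O: 3 × 15.999 = 47.997
Sum: 7×12.011 + 11×1.008 + 1×14.007 + 3×15.999 = 157.169 → 157.17 g/mol.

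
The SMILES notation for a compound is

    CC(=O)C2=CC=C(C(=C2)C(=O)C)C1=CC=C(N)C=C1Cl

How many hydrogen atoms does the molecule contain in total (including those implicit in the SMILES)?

14

Walk through each heavy atom and fill implicit hydrogens from standard valence (C 4, N 3, O 2, S 2, halogen 1):
  atom 1: C, bond orders sum to 1 (valence 4) → 3 H
  atom 2: C, bond orders sum to 4 (valence 4) → 0 H
  atom 3: O, bond orders sum to 2 (valence 2) → 0 H
  atom 4: C, bond orders sum to 4 (valence 4) → 0 H
  atom 5: C, bond orders sum to 3 (valence 4) → 1 H
  atom 6: C, bond orders sum to 3 (valence 4) → 1 H
  atom 7: C, bond orders sum to 4 (valence 4) → 0 H
  atom 8: C, bond orders sum to 4 (valence 4) → 0 H
  atom 9: C, bond orders sum to 3 (valence 4) → 1 H
  atom 10: C, bond orders sum to 4 (valence 4) → 0 H
  atom 11: O, bond orders sum to 2 (valence 2) → 0 H
  atom 12: C, bond orders sum to 1 (valence 4) → 3 H
  atom 13: C, bond orders sum to 4 (valence 4) → 0 H
  atom 14: C, bond orders sum to 3 (valence 4) → 1 H
  atom 15: C, bond orders sum to 3 (valence 4) → 1 H
  atom 16: C, bond orders sum to 4 (valence 4) → 0 H
  atom 17: N, bond orders sum to 1 (valence 3) → 2 H
  atom 18: C, bond orders sum to 3 (valence 4) → 1 H
  atom 19: C, bond orders sum to 4 (valence 4) → 0 H
  atom 20: Cl (halogen, monovalent) → 0 H
Total hydrogens: 14.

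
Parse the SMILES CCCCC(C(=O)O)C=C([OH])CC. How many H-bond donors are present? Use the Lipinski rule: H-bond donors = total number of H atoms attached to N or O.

Donors: find every N or O and count the H atoms it carries.
  atom 7 (O): bond orders sum to 2 → 0 H
  atom 8 (O): bond orders sum to 1 → 1 H
  atom 11 (O): bond orders sum to 1 → 1 H
Lipinski HBD = 2.

2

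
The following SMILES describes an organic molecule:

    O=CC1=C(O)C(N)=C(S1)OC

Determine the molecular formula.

C6H7NO3S

Walk through each heavy atom and fill implicit hydrogens from standard valence (C 4, N 3, O 2, S 2, halogen 1):
  atom 1: O, bond orders sum to 2 (valence 2) → 0 H
  atom 2: C, bond orders sum to 3 (valence 4) → 1 H
  atom 3: C, bond orders sum to 4 (valence 4) → 0 H
  atom 4: C, bond orders sum to 4 (valence 4) → 0 H
  atom 5: O, bond orders sum to 1 (valence 2) → 1 H
  atom 6: C, bond orders sum to 4 (valence 4) → 0 H
  atom 7: N, bond orders sum to 1 (valence 3) → 2 H
  atom 8: C, bond orders sum to 4 (valence 4) → 0 H
  atom 9: S, bond orders sum to 2 (valence 2) → 0 H
  atom 10: O, bond orders sum to 2 (valence 2) → 0 H
  atom 11: C, bond orders sum to 1 (valence 4) → 3 H
Totals → C:6, H:7, N:1, O:3, S:1.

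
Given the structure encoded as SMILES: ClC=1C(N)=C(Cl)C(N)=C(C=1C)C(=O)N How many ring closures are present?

1

In SMILES, each pair of matching ring-closure digits denotes one ring-closing bond; the number of such bonds equals the number of independent rings.
Ring-closure bonds here: 1.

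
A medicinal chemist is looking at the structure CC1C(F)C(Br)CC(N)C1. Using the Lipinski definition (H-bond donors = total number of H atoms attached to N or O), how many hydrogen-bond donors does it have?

Donors: find every N or O and count the H atoms it carries.
  atom 9 (N): bond orders sum to 1 → 2 H
Lipinski HBD = 2.

2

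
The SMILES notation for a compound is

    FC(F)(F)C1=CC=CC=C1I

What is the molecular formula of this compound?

Walk through each heavy atom and fill implicit hydrogens from standard valence (C 4, N 3, O 2, S 2, halogen 1):
  atom 1: F (halogen, monovalent) → 0 H
  atom 2: C, bond orders sum to 4 (valence 4) → 0 H
  atom 3: F (halogen, monovalent) → 0 H
  atom 4: F (halogen, monovalent) → 0 H
  atom 5: C, bond orders sum to 4 (valence 4) → 0 H
  atom 6: C, bond orders sum to 3 (valence 4) → 1 H
  atom 7: C, bond orders sum to 3 (valence 4) → 1 H
  atom 8: C, bond orders sum to 3 (valence 4) → 1 H
  atom 9: C, bond orders sum to 3 (valence 4) → 1 H
  atom 10: C, bond orders sum to 4 (valence 4) → 0 H
  atom 11: I (halogen, monovalent) → 0 H
Totals → C:7, H:4, F:3, I:1.

C7H4F3I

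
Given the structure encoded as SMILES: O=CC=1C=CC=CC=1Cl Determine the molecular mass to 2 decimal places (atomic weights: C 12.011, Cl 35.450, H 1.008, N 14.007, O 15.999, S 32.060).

140.57 g/mol

First, the molecular formula is C7H5ClO (counting implicit H from valence).
  C: 7 × 12.011 = 84.077
  Cl: 1 × 35.450 = 35.450
  H: 5 × 1.008 = 5.040
  O: 1 × 15.999 = 15.999
Sum: 7×12.011 + 1×35.450 + 5×1.008 + 1×15.999 = 140.566 → 140.57 g/mol.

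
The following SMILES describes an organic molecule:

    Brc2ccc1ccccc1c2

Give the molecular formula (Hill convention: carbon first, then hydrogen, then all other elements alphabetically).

Walk through each heavy atom and fill implicit hydrogens from standard valence (C 4, N 3, O 2, S 2, halogen 1); for lowercase aromatic atoms, an aromatic c carries 1 H when it has two neighbours and 0 H with three, and aromatic n carries 0 H:
  atom 1: Br (halogen, monovalent) → 0 H
  atom 2: aromatic c, 3 neighbours → 0 H
  atom 3: aromatic c, 2 neighbours → 1 H
  atom 4: aromatic c, 2 neighbours → 1 H
  atom 5: aromatic c, 3 neighbours → 0 H
  atom 6: aromatic c, 2 neighbours → 1 H
  atom 7: aromatic c, 2 neighbours → 1 H
  atom 8: aromatic c, 2 neighbours → 1 H
  atom 9: aromatic c, 2 neighbours → 1 H
  atom 10: aromatic c, 3 neighbours → 0 H
  atom 11: aromatic c, 2 neighbours → 1 H
Totals → C:10, H:7, Br:1.
In Hill order: C10H7Br.

C10H7Br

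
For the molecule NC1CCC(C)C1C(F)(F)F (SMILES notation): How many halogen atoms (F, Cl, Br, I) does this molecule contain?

3

Halogen atoms appear at heavy-atom positions 9, 10, 11 (3×F).
Other groups present: 1 primary amine.
Halogen count: 3.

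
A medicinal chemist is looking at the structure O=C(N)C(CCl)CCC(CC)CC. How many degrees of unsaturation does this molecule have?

1

Degree of unsaturation = (number of rings) + (number of π bonds).
Ring closures in the SMILES: 0.
π bonds: 1 double bond (each 1 DoU) → 1 DoU from unsaturation.
Total DoU = 0 + 1 = 1.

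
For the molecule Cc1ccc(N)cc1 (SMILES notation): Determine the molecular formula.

Walk through each heavy atom and fill implicit hydrogens from standard valence (C 4, N 3, O 2, S 2, halogen 1); for lowercase aromatic atoms, an aromatic c carries 1 H when it has two neighbours and 0 H with three, and aromatic n carries 0 H:
  atom 1: C, bond orders sum to 1 (valence 4) → 3 H
  atom 2: aromatic c, 3 neighbours → 0 H
  atom 3: aromatic c, 2 neighbours → 1 H
  atom 4: aromatic c, 2 neighbours → 1 H
  atom 5: aromatic c, 3 neighbours → 0 H
  atom 6: N, bond orders sum to 1 (valence 3) → 2 H
  atom 7: aromatic c, 2 neighbours → 1 H
  atom 8: aromatic c, 2 neighbours → 1 H
Totals → C:7, H:9, N:1.
In Hill order: C7H9N.

C7H9N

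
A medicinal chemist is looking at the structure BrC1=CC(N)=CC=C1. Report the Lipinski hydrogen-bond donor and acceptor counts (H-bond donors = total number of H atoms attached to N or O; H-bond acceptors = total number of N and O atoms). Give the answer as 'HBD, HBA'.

2, 1

Donors: find every N or O and count the H atoms it carries.
  atom 5 (N): bond orders sum to 1 → 2 H
Lipinski HBD = 2.
Acceptors: N atoms = 1, O atoms = 0 → HBA = 1.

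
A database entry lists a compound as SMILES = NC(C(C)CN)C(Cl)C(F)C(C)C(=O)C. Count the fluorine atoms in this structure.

1

Scan the SMILES for F atoms (remember two-letter symbols like Cl and Br are single atoms).
Fluorine count: 1.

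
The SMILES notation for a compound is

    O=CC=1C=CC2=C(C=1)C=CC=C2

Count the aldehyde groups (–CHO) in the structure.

The aldehyde motif appears at heavy-atom position 2 in the SMILES.
Aldehyde count: 1.

1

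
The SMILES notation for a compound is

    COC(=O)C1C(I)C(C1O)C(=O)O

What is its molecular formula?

C7H9IO5

Walk through each heavy atom and fill implicit hydrogens from standard valence (C 4, N 3, O 2, S 2, halogen 1):
  atom 1: C, bond orders sum to 1 (valence 4) → 3 H
  atom 2: O, bond orders sum to 2 (valence 2) → 0 H
  atom 3: C, bond orders sum to 4 (valence 4) → 0 H
  atom 4: O, bond orders sum to 2 (valence 2) → 0 H
  atom 5: C, bond orders sum to 3 (valence 4) → 1 H
  atom 6: C, bond orders sum to 3 (valence 4) → 1 H
  atom 7: I (halogen, monovalent) → 0 H
  atom 8: C, bond orders sum to 3 (valence 4) → 1 H
  atom 9: C, bond orders sum to 3 (valence 4) → 1 H
  atom 10: O, bond orders sum to 1 (valence 2) → 1 H
  atom 11: C, bond orders sum to 4 (valence 4) → 0 H
  atom 12: O, bond orders sum to 2 (valence 2) → 0 H
  atom 13: O, bond orders sum to 1 (valence 2) → 1 H
Totals → C:7, H:9, I:1, O:5.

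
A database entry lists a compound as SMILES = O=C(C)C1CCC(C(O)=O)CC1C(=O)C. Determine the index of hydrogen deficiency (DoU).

4

Molecular formula: C11H16O4.
DoU = (2C + 2 + N − H − X) / 2, where X is the halogen count and O/S are ignored.
    = (2·11 + 2 + 0 − 16 − 0) / 2 = 8 / 2 = 4.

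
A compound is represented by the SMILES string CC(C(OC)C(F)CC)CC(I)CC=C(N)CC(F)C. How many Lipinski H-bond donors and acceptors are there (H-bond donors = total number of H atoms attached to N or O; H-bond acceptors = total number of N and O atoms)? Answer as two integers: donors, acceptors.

Donors: find every N or O and count the H atoms it carries.
  atom 4 (O): bond orders sum to 2 → 0 H
  atom 16 (N): bond orders sum to 1 → 2 H
Lipinski HBD = 2.
Acceptors: N atoms = 1, O atoms = 1 → HBA = 2.

2, 2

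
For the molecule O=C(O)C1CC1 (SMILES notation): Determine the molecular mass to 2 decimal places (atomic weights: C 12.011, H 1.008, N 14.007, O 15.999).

86.09 g/mol

First, the molecular formula is C4H6O2 (counting implicit H from valence).
  C: 4 × 12.011 = 48.044
  H: 6 × 1.008 = 6.048
  O: 2 × 15.999 = 31.998
Sum: 4×12.011 + 6×1.008 + 2×15.999 = 86.090 → 86.09 g/mol.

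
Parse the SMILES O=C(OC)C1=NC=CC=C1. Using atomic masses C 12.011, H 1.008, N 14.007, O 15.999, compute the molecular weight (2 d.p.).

137.14 g/mol

First, the molecular formula is C7H7NO2 (counting implicit H from valence).
  C: 7 × 12.011 = 84.077
  H: 7 × 1.008 = 7.056
  N: 1 × 14.007 = 14.007
  O: 2 × 15.999 = 31.998
Sum: 7×12.011 + 7×1.008 + 1×14.007 + 2×15.999 = 137.138 → 137.14 g/mol.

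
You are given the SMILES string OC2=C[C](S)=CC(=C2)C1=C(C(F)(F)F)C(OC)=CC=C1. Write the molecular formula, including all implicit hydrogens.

C14H11F3O2S

Walk through each heavy atom and fill implicit hydrogens from standard valence (C 4, N 3, O 2, S 2, halogen 1):
  atom 1: O, bond orders sum to 1 (valence 2) → 1 H
  atom 2: C, bond orders sum to 4 (valence 4) → 0 H
  atom 3: C, bond orders sum to 3 (valence 4) → 1 H
  atom 4: C with explicit H count 0
  atom 5: S, bond orders sum to 1 (valence 2) → 1 H
  atom 6: C, bond orders sum to 3 (valence 4) → 1 H
  atom 7: C, bond orders sum to 4 (valence 4) → 0 H
  atom 8: C, bond orders sum to 3 (valence 4) → 1 H
  atom 9: C, bond orders sum to 4 (valence 4) → 0 H
  atom 10: C, bond orders sum to 4 (valence 4) → 0 H
  atom 11: C, bond orders sum to 4 (valence 4) → 0 H
  atom 12: F (halogen, monovalent) → 0 H
  atom 13: F (halogen, monovalent) → 0 H
  atom 14: F (halogen, monovalent) → 0 H
  atom 15: C, bond orders sum to 4 (valence 4) → 0 H
  atom 16: O, bond orders sum to 2 (valence 2) → 0 H
  atom 17: C, bond orders sum to 1 (valence 4) → 3 H
  atom 18: C, bond orders sum to 3 (valence 4) → 1 H
  atom 19: C, bond orders sum to 3 (valence 4) → 1 H
  atom 20: C, bond orders sum to 3 (valence 4) → 1 H
Totals → C:14, H:11, F:3, O:2, S:1.
In Hill order: C14H11F3O2S.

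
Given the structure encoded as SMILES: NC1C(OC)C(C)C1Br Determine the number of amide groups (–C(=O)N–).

Scan the SMILES for the amide motif — none present.
Groups that are present: 1 ether, 1 primary amine.

0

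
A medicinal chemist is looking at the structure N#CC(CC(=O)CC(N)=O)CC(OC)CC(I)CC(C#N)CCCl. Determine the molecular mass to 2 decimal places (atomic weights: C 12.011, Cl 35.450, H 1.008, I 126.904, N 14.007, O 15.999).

First, the molecular formula is C16H23ClIN3O3 (counting implicit H from valence).
  C: 16 × 12.011 = 192.176
  Cl: 1 × 35.450 = 35.450
  H: 23 × 1.008 = 23.184
  I: 1 × 126.904 = 126.904
  N: 3 × 14.007 = 42.021
  O: 3 × 15.999 = 47.997
Sum: 16×12.011 + 1×35.450 + 23×1.008 + 1×126.904 + 3×14.007 + 3×15.999 = 467.732 → 467.73 g/mol.

467.73 g/mol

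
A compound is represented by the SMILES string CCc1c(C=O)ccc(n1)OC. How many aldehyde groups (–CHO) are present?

The aldehyde motif appears at heavy-atom position 5 in the SMILES.
Other groups present: 1 ether.
Aldehyde count: 1.

1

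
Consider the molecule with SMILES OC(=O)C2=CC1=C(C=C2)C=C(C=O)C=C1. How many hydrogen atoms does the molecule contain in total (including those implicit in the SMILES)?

Walk through each heavy atom and fill implicit hydrogens from standard valence (C 4, N 3, O 2, S 2, halogen 1):
  atom 1: O, bond orders sum to 1 (valence 2) → 1 H
  atom 2: C, bond orders sum to 4 (valence 4) → 0 H
  atom 3: O, bond orders sum to 2 (valence 2) → 0 H
  atom 4: C, bond orders sum to 4 (valence 4) → 0 H
  atom 5: C, bond orders sum to 3 (valence 4) → 1 H
  atom 6: C, bond orders sum to 4 (valence 4) → 0 H
  atom 7: C, bond orders sum to 4 (valence 4) → 0 H
  atom 8: C, bond orders sum to 3 (valence 4) → 1 H
  atom 9: C, bond orders sum to 3 (valence 4) → 1 H
  atom 10: C, bond orders sum to 3 (valence 4) → 1 H
  atom 11: C, bond orders sum to 4 (valence 4) → 0 H
  atom 12: C, bond orders sum to 3 (valence 4) → 1 H
  atom 13: O, bond orders sum to 2 (valence 2) → 0 H
  atom 14: C, bond orders sum to 3 (valence 4) → 1 H
  atom 15: C, bond orders sum to 3 (valence 4) → 1 H
Total hydrogens: 8.

8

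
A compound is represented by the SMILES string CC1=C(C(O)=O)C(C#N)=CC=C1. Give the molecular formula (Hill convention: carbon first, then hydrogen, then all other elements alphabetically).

Walk through each heavy atom and fill implicit hydrogens from standard valence (C 4, N 3, O 2, S 2, halogen 1):
  atom 1: C, bond orders sum to 1 (valence 4) → 3 H
  atom 2: C, bond orders sum to 4 (valence 4) → 0 H
  atom 3: C, bond orders sum to 4 (valence 4) → 0 H
  atom 4: C, bond orders sum to 4 (valence 4) → 0 H
  atom 5: O, bond orders sum to 1 (valence 2) → 1 H
  atom 6: O, bond orders sum to 2 (valence 2) → 0 H
  atom 7: C, bond orders sum to 4 (valence 4) → 0 H
  atom 8: C, bond orders sum to 4 (valence 4) → 0 H
  atom 9: N, bond orders sum to 3 (valence 3) → 0 H
  atom 10: C, bond orders sum to 3 (valence 4) → 1 H
  atom 11: C, bond orders sum to 3 (valence 4) → 1 H
  atom 12: C, bond orders sum to 3 (valence 4) → 1 H
Totals → C:9, H:7, N:1, O:2.
In Hill order: C9H7NO2.

C9H7NO2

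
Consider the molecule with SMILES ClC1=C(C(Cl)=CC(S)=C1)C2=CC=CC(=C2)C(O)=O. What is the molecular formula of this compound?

C13H8Cl2O2S

Walk through each heavy atom and fill implicit hydrogens from standard valence (C 4, N 3, O 2, S 2, halogen 1):
  atom 1: Cl (halogen, monovalent) → 0 H
  atom 2: C, bond orders sum to 4 (valence 4) → 0 H
  atom 3: C, bond orders sum to 4 (valence 4) → 0 H
  atom 4: C, bond orders sum to 4 (valence 4) → 0 H
  atom 5: Cl (halogen, monovalent) → 0 H
  atom 6: C, bond orders sum to 3 (valence 4) → 1 H
  atom 7: C, bond orders sum to 4 (valence 4) → 0 H
  atom 8: S, bond orders sum to 1 (valence 2) → 1 H
  atom 9: C, bond orders sum to 3 (valence 4) → 1 H
  atom 10: C, bond orders sum to 4 (valence 4) → 0 H
  atom 11: C, bond orders sum to 3 (valence 4) → 1 H
  atom 12: C, bond orders sum to 3 (valence 4) → 1 H
  atom 13: C, bond orders sum to 3 (valence 4) → 1 H
  atom 14: C, bond orders sum to 4 (valence 4) → 0 H
  atom 15: C, bond orders sum to 3 (valence 4) → 1 H
  atom 16: C, bond orders sum to 4 (valence 4) → 0 H
  atom 17: O, bond orders sum to 1 (valence 2) → 1 H
  atom 18: O, bond orders sum to 2 (valence 2) → 0 H
Totals → C:13, H:8, Cl:2, O:2, S:1.
In Hill order: C13H8Cl2O2S.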